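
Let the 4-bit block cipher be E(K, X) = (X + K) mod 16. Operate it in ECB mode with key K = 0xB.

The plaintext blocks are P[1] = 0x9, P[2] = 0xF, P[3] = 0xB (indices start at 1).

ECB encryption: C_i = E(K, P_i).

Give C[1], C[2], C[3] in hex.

C[1]: E(K, 0x9) = 0x4.
C[2]: E(K, 0xF) = 0xA.
C[3]: E(K, 0xB) = 0x6.

C[1] = 0x4, C[2] = 0xA, C[3] = 0x6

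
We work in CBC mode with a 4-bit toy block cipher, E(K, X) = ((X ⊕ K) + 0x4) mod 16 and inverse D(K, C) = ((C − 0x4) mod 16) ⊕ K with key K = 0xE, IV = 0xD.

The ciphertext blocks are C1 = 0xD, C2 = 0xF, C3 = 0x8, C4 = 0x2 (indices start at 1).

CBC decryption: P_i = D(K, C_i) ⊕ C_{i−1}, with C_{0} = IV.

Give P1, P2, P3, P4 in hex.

P1 = 0xA, P2 = 0x8, P3 = 0x5, P4 = 0x8

P1: D(K, 0xD) = 0x7; 0x7 ⊕ 0xD = 0xA.
P2: D(K, 0xF) = 0x5; 0x5 ⊕ 0xD = 0x8.
P3: D(K, 0x8) = 0xA; 0xA ⊕ 0xF = 0x5.
P4: D(K, 0x2) = 0x0; 0x0 ⊕ 0x8 = 0x8.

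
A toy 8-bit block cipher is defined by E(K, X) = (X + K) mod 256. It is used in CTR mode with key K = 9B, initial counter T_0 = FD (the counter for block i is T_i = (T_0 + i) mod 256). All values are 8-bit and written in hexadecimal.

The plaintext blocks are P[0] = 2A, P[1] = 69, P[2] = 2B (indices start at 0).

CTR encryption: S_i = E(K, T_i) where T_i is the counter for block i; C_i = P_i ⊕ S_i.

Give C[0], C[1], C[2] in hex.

C[0]: T = FD, S = E(K, T) = 98; 2A ⊕ 98 = B2.
C[1]: T = FE, S = E(K, T) = 99; 69 ⊕ 99 = F0.
C[2]: T = FF, S = E(K, T) = 9A; 2B ⊕ 9A = B1.

C[0] = B2, C[1] = F0, C[2] = B1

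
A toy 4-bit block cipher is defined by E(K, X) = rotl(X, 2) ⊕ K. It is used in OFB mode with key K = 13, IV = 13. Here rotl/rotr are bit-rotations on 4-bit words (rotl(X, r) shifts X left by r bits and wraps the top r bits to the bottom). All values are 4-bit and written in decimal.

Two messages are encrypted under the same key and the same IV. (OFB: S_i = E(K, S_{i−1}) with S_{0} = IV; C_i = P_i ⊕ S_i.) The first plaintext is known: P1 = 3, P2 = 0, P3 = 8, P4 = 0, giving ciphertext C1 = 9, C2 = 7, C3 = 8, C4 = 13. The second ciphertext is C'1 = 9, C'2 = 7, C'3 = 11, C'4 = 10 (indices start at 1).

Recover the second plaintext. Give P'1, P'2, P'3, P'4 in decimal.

In OFB with a reused IV, both messages share the same keystream S_i, so C_i ⊕ C'_i = P_i ⊕ P'_i and thus P'_i = P_i ⊕ C_i ⊕ C'_i.
P'1: 3 ⊕ 9 ⊕ 9 = 3.
P'2: 0 ⊕ 7 ⊕ 7 = 0.
P'3: 8 ⊕ 8 ⊕ 11 = 11.
P'4: 0 ⊕ 13 ⊕ 10 = 7.

P'1 = 3, P'2 = 0, P'3 = 11, P'4 = 7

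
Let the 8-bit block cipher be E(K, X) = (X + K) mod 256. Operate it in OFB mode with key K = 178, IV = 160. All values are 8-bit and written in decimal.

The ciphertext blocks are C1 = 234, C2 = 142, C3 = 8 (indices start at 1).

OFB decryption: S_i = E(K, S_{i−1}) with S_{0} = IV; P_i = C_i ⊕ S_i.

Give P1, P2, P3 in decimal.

P1 = 184, P2 = 138, P3 = 190

P1: S = E(K, 160) = 82; 234 ⊕ 82 = 184.
P2: S = E(K, 82) = 4; 142 ⊕ 4 = 138.
P3: S = E(K, 4) = 182; 8 ⊕ 182 = 190.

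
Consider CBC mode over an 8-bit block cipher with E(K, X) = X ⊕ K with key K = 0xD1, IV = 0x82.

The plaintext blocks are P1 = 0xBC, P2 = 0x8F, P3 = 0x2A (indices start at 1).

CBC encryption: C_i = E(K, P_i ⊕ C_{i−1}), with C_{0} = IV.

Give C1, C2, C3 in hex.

C1: P1 ⊕ 0x82 = 0x3E; E(K, 0x3E) = 0xEF.
C2: P2 ⊕ 0xEF = 0x60; E(K, 0x60) = 0xB1.
C3: P3 ⊕ 0xB1 = 0x9B; E(K, 0x9B) = 0x4A.

C1 = 0xEF, C2 = 0xB1, C3 = 0x4A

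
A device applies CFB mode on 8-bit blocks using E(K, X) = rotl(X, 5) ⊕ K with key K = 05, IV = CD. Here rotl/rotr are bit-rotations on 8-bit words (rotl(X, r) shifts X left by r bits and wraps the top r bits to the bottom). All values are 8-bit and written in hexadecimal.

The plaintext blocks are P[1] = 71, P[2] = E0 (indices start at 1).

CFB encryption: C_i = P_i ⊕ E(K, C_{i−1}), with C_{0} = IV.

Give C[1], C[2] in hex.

C[1] = CD, C[2] = 5C

C[1]: E(K, CD) = BC; 71 ⊕ BC = CD.
C[2]: E(K, CD) = BC; E0 ⊕ BC = 5C.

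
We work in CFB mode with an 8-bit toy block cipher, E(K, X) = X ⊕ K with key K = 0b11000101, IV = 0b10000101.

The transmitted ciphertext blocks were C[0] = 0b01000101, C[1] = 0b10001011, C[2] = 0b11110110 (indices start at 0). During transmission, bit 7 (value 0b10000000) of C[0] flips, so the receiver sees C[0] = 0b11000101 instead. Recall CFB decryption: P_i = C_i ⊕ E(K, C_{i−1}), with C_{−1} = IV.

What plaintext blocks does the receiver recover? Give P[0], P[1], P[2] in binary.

P[0] = 0b10000101, P[1] = 0b10001011, P[2] = 0b10111000

Only C[0] changed, to 0b11000101. In CFB, a change in C_i flips the same bit in P_i and garbles P_{i+1}. Decrypting the received ciphertext:
P[0]: E(K, 0b10000101) = 0b01000000; 0b11000101 ⊕ 0b01000000 = 0b10000101.
P[1]: E(K, 0b11000101) = 0b00000000; 0b10001011 ⊕ 0b00000000 = 0b10001011.
P[2]: E(K, 0b10001011) = 0b01001110; 0b11110110 ⊕ 0b01001110 = 0b10111000.
Blocks that differ from the original plaintext: P[0], P[1].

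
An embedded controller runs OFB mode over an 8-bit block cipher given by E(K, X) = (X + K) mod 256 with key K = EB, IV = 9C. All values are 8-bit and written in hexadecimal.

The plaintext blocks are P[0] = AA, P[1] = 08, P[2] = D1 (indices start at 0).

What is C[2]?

OFB encryption: S_i = E(K, S_{i−1}) with S_{−1} = IV; C_i = P_i ⊕ S_i.
C[0]: S = E(K, 9C) = 87; AA ⊕ 87 = 2D.
C[1]: S = E(K, 87) = 72; 08 ⊕ 72 = 7A.
C[2]: S = E(K, 72) = 5D; D1 ⊕ 5D = 8C.

C[2] = 8C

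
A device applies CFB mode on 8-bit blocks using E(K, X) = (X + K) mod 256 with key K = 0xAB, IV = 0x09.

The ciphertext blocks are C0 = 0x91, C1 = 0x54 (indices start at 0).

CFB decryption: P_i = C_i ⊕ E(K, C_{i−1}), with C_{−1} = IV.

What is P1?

P1 = 0x68

P1: E(K, 0x91) = 0x3C; 0x54 ⊕ 0x3C = 0x68.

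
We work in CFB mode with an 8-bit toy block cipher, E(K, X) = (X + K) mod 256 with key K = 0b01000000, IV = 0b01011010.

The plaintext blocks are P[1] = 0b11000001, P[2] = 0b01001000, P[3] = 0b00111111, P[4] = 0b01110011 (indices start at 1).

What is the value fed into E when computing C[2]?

CFB encryption: C_i = P_i ⊕ E(K, C_{i−1}), with C_{0} = IV.
C[1]: E(K, 0b01011010) = 0b10011010; 0b11000001 ⊕ 0b10011010 = 0b01011011.
C[2]: E(K, 0b01011011) = 0b10011011; 0b01001000 ⊕ 0b10011011 = 0b11010011.
So the input to E for block [2] is 0b01011011.

0b01011011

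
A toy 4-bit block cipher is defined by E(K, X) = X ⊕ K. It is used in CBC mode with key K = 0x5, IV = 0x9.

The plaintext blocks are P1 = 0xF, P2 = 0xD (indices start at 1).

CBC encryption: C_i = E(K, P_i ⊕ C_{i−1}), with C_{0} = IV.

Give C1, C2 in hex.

C1: P1 ⊕ 0x9 = 0x6; E(K, 0x6) = 0x3.
C2: P2 ⊕ 0x3 = 0xE; E(K, 0xE) = 0xB.

C1 = 0x3, C2 = 0xB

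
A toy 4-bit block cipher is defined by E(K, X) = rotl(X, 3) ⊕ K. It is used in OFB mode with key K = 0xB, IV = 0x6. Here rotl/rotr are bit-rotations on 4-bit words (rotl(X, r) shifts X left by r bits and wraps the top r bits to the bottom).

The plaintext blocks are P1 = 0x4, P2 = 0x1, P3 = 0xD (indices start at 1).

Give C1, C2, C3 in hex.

OFB encryption: S_i = E(K, S_{i−1}) with S_{0} = IV; C_i = P_i ⊕ S_i.
C1: S = E(K, 0x6) = 0x8; 0x4 ⊕ 0x8 = 0xC.
C2: S = E(K, 0x8) = 0xF; 0x1 ⊕ 0xF = 0xE.
C3: S = E(K, 0xF) = 0x4; 0xD ⊕ 0x4 = 0x9.

C1 = 0xC, C2 = 0xE, C3 = 0x9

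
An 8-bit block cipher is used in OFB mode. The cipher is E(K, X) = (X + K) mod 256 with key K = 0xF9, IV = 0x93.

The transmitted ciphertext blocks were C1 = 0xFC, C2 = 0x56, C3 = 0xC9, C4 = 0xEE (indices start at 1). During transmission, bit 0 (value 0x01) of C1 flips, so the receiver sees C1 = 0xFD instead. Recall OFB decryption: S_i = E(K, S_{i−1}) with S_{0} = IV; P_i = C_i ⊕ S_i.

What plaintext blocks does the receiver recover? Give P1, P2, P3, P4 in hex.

P1 = 0x71, P2 = 0xD3, P3 = 0xB7, P4 = 0x99

Only C1 changed, to 0xFD. In OFB, a change in C_i flips the same bit in P_i only; the keystream is unaffected. Decrypting the received ciphertext:
P1: S = E(K, 0x93) = 0x8C; 0xFD ⊕ 0x8C = 0x71.
P2: S = E(K, 0x8C) = 0x85; 0x56 ⊕ 0x85 = 0xD3.
P3: S = E(K, 0x85) = 0x7E; 0xC9 ⊕ 0x7E = 0xB7.
P4: S = E(K, 0x7E) = 0x77; 0xEE ⊕ 0x77 = 0x99.
Blocks that differ from the original plaintext: P1.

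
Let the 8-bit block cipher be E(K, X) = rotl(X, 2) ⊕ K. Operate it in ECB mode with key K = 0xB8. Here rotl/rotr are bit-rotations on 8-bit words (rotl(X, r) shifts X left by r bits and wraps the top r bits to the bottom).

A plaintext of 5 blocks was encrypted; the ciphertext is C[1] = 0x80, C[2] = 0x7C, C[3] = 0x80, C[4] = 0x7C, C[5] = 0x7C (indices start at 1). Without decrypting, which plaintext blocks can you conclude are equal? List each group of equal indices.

P[1] = P[3]; P[2] = P[4] = P[5]

ECB encrypts each block independently with the same key, so equal ciphertext blocks imply equal plaintext blocks.
C[1] = C[3] = 0x80, so P[1] = P[3].
C[2] = C[4] = C[5] = 0x7C, so P[2] = P[4] = P[5].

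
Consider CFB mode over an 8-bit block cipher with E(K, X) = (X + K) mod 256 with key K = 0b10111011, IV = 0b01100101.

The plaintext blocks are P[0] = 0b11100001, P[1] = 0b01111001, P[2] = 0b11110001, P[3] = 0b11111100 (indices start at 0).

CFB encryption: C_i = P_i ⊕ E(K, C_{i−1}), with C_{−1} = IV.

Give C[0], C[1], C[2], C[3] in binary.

C[0] = 0b11000001, C[1] = 0b00000101, C[2] = 0b00110001, C[3] = 0b00010000

C[0]: E(K, 0b01100101) = 0b00100000; 0b11100001 ⊕ 0b00100000 = 0b11000001.
C[1]: E(K, 0b11000001) = 0b01111100; 0b01111001 ⊕ 0b01111100 = 0b00000101.
C[2]: E(K, 0b00000101) = 0b11000000; 0b11110001 ⊕ 0b11000000 = 0b00110001.
C[3]: E(K, 0b00110001) = 0b11101100; 0b11111100 ⊕ 0b11101100 = 0b00010000.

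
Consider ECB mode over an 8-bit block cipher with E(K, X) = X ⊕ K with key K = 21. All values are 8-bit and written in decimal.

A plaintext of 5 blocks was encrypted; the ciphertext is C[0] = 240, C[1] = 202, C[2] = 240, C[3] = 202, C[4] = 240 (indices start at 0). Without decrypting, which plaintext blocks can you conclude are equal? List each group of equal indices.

P[0] = P[2] = P[4]; P[1] = P[3]

ECB encrypts each block independently with the same key, so equal ciphertext blocks imply equal plaintext blocks.
C[0] = C[2] = C[4] = 240, so P[0] = P[2] = P[4].
C[1] = C[3] = 202, so P[1] = P[3].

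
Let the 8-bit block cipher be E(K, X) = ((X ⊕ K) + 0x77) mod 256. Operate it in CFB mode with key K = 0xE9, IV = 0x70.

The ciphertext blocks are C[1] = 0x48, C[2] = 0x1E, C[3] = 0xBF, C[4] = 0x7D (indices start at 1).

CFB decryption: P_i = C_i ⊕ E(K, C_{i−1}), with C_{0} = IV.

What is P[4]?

P[4]: E(K, 0xBF) = 0xCD; 0x7D ⊕ 0xCD = 0xB0.

P[4] = 0xB0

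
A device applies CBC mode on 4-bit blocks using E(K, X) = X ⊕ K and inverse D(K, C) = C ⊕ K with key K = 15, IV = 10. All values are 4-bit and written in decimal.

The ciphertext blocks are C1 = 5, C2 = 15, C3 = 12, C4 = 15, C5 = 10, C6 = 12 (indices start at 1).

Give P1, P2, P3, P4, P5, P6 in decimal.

P1 = 0, P2 = 5, P3 = 12, P4 = 12, P5 = 10, P6 = 9

CBC decryption: P_i = D(K, C_i) ⊕ C_{i−1}, with C_{0} = IV.
P1: D(K, 5) = 10; 10 ⊕ 10 = 0.
P2: D(K, 15) = 0; 0 ⊕ 5 = 5.
P3: D(K, 12) = 3; 3 ⊕ 15 = 12.
P4: D(K, 15) = 0; 0 ⊕ 12 = 12.
P5: D(K, 10) = 5; 5 ⊕ 15 = 10.
P6: D(K, 12) = 3; 3 ⊕ 10 = 9.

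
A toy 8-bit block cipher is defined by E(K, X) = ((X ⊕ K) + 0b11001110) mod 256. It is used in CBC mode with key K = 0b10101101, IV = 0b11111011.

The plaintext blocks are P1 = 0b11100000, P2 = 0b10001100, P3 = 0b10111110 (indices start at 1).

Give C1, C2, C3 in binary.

C1 = 0b10000100, C2 = 0b01110011, C3 = 0b00101110

CBC encryption: C_i = E(K, P_i ⊕ C_{i−1}), with C_{0} = IV.
C1: P1 ⊕ 0b11111011 = 0b00011011; E(K, 0b00011011) = 0b10000100.
C2: P2 ⊕ 0b10000100 = 0b00001000; E(K, 0b00001000) = 0b01110011.
C3: P3 ⊕ 0b01110011 = 0b11001101; E(K, 0b11001101) = 0b00101110.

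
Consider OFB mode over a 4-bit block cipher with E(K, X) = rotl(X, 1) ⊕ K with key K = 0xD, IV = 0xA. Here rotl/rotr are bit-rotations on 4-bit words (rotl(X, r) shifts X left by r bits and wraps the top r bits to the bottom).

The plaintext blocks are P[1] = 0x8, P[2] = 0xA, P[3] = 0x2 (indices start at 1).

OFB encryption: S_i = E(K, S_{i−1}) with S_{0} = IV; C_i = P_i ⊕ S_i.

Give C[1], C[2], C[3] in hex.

C[1]: S = E(K, 0xA) = 0x8; 0x8 ⊕ 0x8 = 0x0.
C[2]: S = E(K, 0x8) = 0xC; 0xA ⊕ 0xC = 0x6.
C[3]: S = E(K, 0xC) = 0x4; 0x2 ⊕ 0x4 = 0x6.

C[1] = 0x0, C[2] = 0x6, C[3] = 0x6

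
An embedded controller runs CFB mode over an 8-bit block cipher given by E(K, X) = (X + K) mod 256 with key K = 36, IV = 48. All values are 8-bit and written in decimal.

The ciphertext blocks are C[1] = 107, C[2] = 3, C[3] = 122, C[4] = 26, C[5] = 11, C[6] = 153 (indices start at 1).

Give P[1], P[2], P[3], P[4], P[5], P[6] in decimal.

P[1] = 63, P[2] = 140, P[3] = 93, P[4] = 132, P[5] = 53, P[6] = 182

CFB decryption: P_i = C_i ⊕ E(K, C_{i−1}), with C_{0} = IV.
P[1]: E(K, 48) = 84; 107 ⊕ 84 = 63.
P[2]: E(K, 107) = 143; 3 ⊕ 143 = 140.
P[3]: E(K, 3) = 39; 122 ⊕ 39 = 93.
P[4]: E(K, 122) = 158; 26 ⊕ 158 = 132.
P[5]: E(K, 26) = 62; 11 ⊕ 62 = 53.
P[6]: E(K, 11) = 47; 153 ⊕ 47 = 182.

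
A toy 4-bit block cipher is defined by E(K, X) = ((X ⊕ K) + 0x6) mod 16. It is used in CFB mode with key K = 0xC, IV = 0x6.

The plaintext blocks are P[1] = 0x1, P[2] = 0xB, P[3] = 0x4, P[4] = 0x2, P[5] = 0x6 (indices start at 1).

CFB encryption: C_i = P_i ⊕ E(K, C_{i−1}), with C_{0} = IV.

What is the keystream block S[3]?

C[1]: E(K, 0x6) = 0x0; 0x1 ⊕ 0x0 = 0x1.
C[2]: E(K, 0x1) = 0x3; 0xB ⊕ 0x3 = 0x8.
C[3]: E(K, 0x8) = 0xA; 0x4 ⊕ 0xA = 0xE.
So S[3] = 0xA.

0xA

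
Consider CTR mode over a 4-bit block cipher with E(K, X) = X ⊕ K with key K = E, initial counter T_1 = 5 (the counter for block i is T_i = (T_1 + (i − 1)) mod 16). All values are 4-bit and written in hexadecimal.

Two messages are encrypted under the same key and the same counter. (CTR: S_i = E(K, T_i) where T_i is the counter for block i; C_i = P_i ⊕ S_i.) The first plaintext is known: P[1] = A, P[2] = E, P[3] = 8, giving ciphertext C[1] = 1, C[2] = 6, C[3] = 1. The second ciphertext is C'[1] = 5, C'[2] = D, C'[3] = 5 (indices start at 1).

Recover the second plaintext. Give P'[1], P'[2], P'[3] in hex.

In CTR with a reused counter, both messages share the same keystream S_i, so C_i ⊕ C'_i = P_i ⊕ P'_i and thus P'_i = P_i ⊕ C_i ⊕ C'_i.
P'[1]: A ⊕ 1 ⊕ 5 = E.
P'[2]: E ⊕ 6 ⊕ D = 5.
P'[3]: 8 ⊕ 1 ⊕ 5 = C.

P'[1] = E, P'[2] = 5, P'[3] = C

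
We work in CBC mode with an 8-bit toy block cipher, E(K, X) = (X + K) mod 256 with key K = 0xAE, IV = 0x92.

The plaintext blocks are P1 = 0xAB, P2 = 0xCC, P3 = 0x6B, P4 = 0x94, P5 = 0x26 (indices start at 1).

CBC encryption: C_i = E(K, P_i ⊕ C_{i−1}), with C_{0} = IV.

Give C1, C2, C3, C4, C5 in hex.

C1: P1 ⊕ 0x92 = 0x39; E(K, 0x39) = 0xE7.
C2: P2 ⊕ 0xE7 = 0x2B; E(K, 0x2B) = 0xD9.
C3: P3 ⊕ 0xD9 = 0xB2; E(K, 0xB2) = 0x60.
C4: P4 ⊕ 0x60 = 0xF4; E(K, 0xF4) = 0xA2.
C5: P5 ⊕ 0xA2 = 0x84; E(K, 0x84) = 0x32.

C1 = 0xE7, C2 = 0xD9, C3 = 0x60, C4 = 0xA2, C5 = 0x32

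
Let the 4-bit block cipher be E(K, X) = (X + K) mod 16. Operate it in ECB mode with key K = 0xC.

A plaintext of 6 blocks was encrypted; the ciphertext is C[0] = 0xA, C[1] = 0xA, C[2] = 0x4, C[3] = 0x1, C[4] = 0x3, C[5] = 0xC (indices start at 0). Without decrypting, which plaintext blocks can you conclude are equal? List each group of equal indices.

P[0] = P[1]

ECB encrypts each block independently with the same key, so equal ciphertext blocks imply equal plaintext blocks.
C[0] = C[1] = 0xA, so P[0] = P[1].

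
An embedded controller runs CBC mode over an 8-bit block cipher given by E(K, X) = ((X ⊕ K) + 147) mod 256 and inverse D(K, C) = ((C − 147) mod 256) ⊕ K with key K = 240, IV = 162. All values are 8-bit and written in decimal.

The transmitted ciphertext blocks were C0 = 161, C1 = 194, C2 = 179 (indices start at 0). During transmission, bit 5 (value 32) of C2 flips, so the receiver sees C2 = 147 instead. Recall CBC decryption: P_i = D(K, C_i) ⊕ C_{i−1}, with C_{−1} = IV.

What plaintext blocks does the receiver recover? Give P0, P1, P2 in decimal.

Only C2 changed, to 147. In CBC, a change in C_i garbles P_i and flips the same bit in P_{i+1}. Decrypting the received ciphertext:
P0: D(K, 161) = 254; 254 ⊕ 162 = 92.
P1: D(K, 194) = 223; 223 ⊕ 161 = 126.
P2: D(K, 147) = 240; 240 ⊕ 194 = 50.
Blocks that differ from the original plaintext: P2.

P0 = 92, P1 = 126, P2 = 50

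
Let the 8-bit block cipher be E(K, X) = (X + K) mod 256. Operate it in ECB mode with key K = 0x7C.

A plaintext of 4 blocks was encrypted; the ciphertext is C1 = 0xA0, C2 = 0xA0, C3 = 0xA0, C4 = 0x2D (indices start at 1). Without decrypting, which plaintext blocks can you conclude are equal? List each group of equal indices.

P1 = P2 = P3

ECB encrypts each block independently with the same key, so equal ciphertext blocks imply equal plaintext blocks.
C1 = C2 = C3 = 0xA0, so P1 = P2 = P3.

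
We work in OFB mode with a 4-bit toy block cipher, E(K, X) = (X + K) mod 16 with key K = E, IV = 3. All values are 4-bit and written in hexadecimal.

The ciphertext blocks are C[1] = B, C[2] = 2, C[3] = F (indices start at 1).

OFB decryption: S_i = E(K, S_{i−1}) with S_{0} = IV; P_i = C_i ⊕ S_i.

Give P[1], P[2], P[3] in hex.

P[1]: S = E(K, 3) = 1; B ⊕ 1 = A.
P[2]: S = E(K, 1) = F; 2 ⊕ F = D.
P[3]: S = E(K, F) = D; F ⊕ D = 2.

P[1] = A, P[2] = D, P[3] = 2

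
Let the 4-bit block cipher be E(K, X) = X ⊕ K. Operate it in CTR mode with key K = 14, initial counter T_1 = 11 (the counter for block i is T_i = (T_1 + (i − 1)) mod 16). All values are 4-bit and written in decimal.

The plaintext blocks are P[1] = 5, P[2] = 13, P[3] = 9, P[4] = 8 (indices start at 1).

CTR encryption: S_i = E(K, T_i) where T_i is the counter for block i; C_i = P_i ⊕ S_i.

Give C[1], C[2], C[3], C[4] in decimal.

C[1]: T = 11, S = E(K, T) = 5; 5 ⊕ 5 = 0.
C[2]: T = 12, S = E(K, T) = 2; 13 ⊕ 2 = 15.
C[3]: T = 13, S = E(K, T) = 3; 9 ⊕ 3 = 10.
C[4]: T = 14, S = E(K, T) = 0; 8 ⊕ 0 = 8.

C[1] = 0, C[2] = 15, C[3] = 10, C[4] = 8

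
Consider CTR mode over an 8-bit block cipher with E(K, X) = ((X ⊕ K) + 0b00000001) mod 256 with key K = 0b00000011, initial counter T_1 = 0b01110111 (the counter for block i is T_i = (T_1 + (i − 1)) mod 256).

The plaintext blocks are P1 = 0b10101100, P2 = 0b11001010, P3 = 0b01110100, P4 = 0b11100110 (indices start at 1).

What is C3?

CTR encryption: S_i = E(K, T_i) where T_i is the counter for block i; C_i = P_i ⊕ S_i.
C1: T = 0b01110111, S = E(K, T) = 0b01110101; 0b10101100 ⊕ 0b01110101 = 0b11011001.
C2: T = 0b01111000, S = E(K, T) = 0b01111100; 0b11001010 ⊕ 0b01111100 = 0b10110110.
C3: T = 0b01111001, S = E(K, T) = 0b01111011; 0b01110100 ⊕ 0b01111011 = 0b00001111.

C3 = 0b00001111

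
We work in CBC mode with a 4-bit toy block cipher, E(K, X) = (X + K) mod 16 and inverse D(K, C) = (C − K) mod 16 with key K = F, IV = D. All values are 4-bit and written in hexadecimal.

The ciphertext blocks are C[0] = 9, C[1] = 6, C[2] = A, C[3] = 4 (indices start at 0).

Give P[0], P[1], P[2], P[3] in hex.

CBC decryption: P_i = D(K, C_i) ⊕ C_{i−1}, with C_{−1} = IV.
P[0]: D(K, 9) = A; A ⊕ D = 7.
P[1]: D(K, 6) = 7; 7 ⊕ 9 = E.
P[2]: D(K, A) = B; B ⊕ 6 = D.
P[3]: D(K, 4) = 5; 5 ⊕ A = F.

P[0] = 7, P[1] = E, P[2] = D, P[3] = F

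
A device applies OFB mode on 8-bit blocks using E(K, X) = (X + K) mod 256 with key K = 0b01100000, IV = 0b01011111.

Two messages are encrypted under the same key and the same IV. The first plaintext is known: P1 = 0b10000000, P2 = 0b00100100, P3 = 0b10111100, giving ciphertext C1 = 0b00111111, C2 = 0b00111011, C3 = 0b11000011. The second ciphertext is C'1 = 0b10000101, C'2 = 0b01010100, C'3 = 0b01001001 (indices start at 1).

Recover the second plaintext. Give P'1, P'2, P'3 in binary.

In OFB with a reused IV, both messages share the same keystream S_i, so C_i ⊕ C'_i = P_i ⊕ P'_i and thus P'_i = P_i ⊕ C_i ⊕ C'_i.
P'1: 0b10000000 ⊕ 0b00111111 ⊕ 0b10000101 = 0b00111010.
P'2: 0b00100100 ⊕ 0b00111011 ⊕ 0b01010100 = 0b01001011.
P'3: 0b10111100 ⊕ 0b11000011 ⊕ 0b01001001 = 0b00110110.

P'1 = 0b00111010, P'2 = 0b01001011, P'3 = 0b00110110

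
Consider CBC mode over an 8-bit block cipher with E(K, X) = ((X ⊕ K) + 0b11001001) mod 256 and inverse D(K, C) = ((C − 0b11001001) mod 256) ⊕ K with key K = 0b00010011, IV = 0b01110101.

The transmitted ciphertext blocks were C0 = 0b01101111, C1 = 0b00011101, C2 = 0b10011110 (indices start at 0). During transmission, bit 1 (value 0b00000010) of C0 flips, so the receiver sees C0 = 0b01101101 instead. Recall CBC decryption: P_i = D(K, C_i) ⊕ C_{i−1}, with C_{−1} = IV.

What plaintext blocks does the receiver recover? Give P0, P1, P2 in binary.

P0 = 0b11000010, P1 = 0b00101010, P2 = 0b11011011

Only C0 changed, to 0b01101101. In CBC, a change in C_i garbles P_i and flips the same bit in P_{i+1}. Decrypting the received ciphertext:
P0: D(K, 0b01101101) = 0b10110111; 0b10110111 ⊕ 0b01110101 = 0b11000010.
P1: D(K, 0b00011101) = 0b01000111; 0b01000111 ⊕ 0b01101101 = 0b00101010.
P2: D(K, 0b10011110) = 0b11000110; 0b11000110 ⊕ 0b00011101 = 0b11011011.
Blocks that differ from the original plaintext: P0, P1.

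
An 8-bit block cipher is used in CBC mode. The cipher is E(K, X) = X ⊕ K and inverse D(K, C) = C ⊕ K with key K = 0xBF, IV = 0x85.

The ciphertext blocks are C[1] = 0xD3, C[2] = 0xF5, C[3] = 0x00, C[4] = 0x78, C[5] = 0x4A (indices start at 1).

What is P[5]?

P[5] = 0x8D

CBC decryption: P_i = D(K, C_i) ⊕ C_{i−1}, with C_{0} = IV.
P[5]: D(K, 0x4A) = 0xF5; 0xF5 ⊕ 0x78 = 0x8D.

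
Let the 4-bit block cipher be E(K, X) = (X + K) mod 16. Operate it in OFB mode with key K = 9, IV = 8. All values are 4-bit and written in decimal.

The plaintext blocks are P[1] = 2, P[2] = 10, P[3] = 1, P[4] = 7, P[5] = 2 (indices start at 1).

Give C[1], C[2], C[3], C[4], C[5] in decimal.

OFB encryption: S_i = E(K, S_{i−1}) with S_{0} = IV; C_i = P_i ⊕ S_i.
C[1]: S = E(K, 8) = 1; 2 ⊕ 1 = 3.
C[2]: S = E(K, 1) = 10; 10 ⊕ 10 = 0.
C[3]: S = E(K, 10) = 3; 1 ⊕ 3 = 2.
C[4]: S = E(K, 3) = 12; 7 ⊕ 12 = 11.
C[5]: S = E(K, 12) = 5; 2 ⊕ 5 = 7.

C[1] = 3, C[2] = 0, C[3] = 2, C[4] = 11, C[5] = 7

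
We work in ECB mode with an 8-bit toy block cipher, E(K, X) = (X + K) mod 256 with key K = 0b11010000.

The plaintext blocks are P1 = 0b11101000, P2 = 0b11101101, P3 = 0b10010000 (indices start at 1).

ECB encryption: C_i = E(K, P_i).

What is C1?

C1 = 0b10111000

C1: E(K, 0b11101000) = 0b10111000.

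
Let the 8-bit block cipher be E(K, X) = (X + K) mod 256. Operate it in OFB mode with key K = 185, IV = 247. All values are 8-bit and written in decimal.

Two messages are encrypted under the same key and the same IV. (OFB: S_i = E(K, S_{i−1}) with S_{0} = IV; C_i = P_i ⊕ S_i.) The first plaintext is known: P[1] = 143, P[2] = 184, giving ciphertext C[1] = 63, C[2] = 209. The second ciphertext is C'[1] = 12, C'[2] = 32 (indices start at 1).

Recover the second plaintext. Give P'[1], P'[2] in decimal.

P'[1] = 188, P'[2] = 73

In OFB with a reused IV, both messages share the same keystream S_i, so C_i ⊕ C'_i = P_i ⊕ P'_i and thus P'_i = P_i ⊕ C_i ⊕ C'_i.
P'[1]: 143 ⊕ 63 ⊕ 12 = 188.
P'[2]: 184 ⊕ 209 ⊕ 32 = 73.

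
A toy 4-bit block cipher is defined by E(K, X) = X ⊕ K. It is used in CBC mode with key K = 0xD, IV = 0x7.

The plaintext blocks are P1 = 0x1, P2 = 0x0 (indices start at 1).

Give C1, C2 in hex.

CBC encryption: C_i = E(K, P_i ⊕ C_{i−1}), with C_{0} = IV.
C1: P1 ⊕ 0x7 = 0x6; E(K, 0x6) = 0xB.
C2: P2 ⊕ 0xB = 0xB; E(K, 0xB) = 0x6.

C1 = 0xB, C2 = 0x6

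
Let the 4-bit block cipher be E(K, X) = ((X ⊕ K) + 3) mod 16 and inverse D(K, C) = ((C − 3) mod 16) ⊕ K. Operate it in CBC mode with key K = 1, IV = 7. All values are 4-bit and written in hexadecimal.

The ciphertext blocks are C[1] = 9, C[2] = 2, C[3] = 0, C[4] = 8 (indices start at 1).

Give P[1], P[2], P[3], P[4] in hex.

P[1] = 0, P[2] = 7, P[3] = E, P[4] = 4

CBC decryption: P_i = D(K, C_i) ⊕ C_{i−1}, with C_{0} = IV.
P[1]: D(K, 9) = 7; 7 ⊕ 7 = 0.
P[2]: D(K, 2) = E; E ⊕ 9 = 7.
P[3]: D(K, 0) = C; C ⊕ 2 = E.
P[4]: D(K, 8) = 4; 4 ⊕ 0 = 4.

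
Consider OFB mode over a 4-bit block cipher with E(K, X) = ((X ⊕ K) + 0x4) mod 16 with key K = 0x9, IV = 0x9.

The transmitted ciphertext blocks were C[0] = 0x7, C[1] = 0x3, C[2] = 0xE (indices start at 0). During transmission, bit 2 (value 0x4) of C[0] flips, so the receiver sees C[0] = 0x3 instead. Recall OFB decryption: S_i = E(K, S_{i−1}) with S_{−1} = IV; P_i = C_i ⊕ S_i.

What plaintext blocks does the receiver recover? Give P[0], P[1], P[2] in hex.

P[0] = 0x7, P[1] = 0x2, P[2] = 0x2

Only C[0] changed, to 0x3. In OFB, a change in C_i flips the same bit in P_i only; the keystream is unaffected. Decrypting the received ciphertext:
P[0]: S = E(K, 0x9) = 0x4; 0x3 ⊕ 0x4 = 0x7.
P[1]: S = E(K, 0x4) = 0x1; 0x3 ⊕ 0x1 = 0x2.
P[2]: S = E(K, 0x1) = 0xC; 0xE ⊕ 0xC = 0x2.
Blocks that differ from the original plaintext: P[0].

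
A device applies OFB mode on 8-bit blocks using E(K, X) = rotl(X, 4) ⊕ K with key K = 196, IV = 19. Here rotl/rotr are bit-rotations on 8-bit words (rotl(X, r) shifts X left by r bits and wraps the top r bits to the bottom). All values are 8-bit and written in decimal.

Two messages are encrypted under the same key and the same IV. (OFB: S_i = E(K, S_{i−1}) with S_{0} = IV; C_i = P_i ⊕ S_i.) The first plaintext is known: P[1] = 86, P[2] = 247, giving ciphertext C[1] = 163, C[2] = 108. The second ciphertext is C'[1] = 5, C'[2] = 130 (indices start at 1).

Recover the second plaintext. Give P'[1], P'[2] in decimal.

In OFB with a reused IV, both messages share the same keystream S_i, so C_i ⊕ C'_i = P_i ⊕ P'_i and thus P'_i = P_i ⊕ C_i ⊕ C'_i.
P'[1]: 86 ⊕ 163 ⊕ 5 = 240.
P'[2]: 247 ⊕ 108 ⊕ 130 = 25.

P'[1] = 240, P'[2] = 25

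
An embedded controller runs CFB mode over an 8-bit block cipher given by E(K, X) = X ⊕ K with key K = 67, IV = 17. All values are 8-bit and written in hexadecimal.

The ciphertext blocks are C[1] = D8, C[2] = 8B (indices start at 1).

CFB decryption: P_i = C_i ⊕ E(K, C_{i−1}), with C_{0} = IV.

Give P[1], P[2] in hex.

P[1] = A8, P[2] = 34

P[1]: E(K, 17) = 70; D8 ⊕ 70 = A8.
P[2]: E(K, D8) = BF; 8B ⊕ BF = 34.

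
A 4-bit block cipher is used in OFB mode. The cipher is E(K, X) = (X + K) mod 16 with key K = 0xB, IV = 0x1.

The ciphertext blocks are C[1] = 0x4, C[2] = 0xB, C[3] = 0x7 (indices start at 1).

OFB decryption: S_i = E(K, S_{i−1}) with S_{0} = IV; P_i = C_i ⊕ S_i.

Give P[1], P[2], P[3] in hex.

P[1]: S = E(K, 0x1) = 0xC; 0x4 ⊕ 0xC = 0x8.
P[2]: S = E(K, 0xC) = 0x7; 0xB ⊕ 0x7 = 0xC.
P[3]: S = E(K, 0x7) = 0x2; 0x7 ⊕ 0x2 = 0x5.

P[1] = 0x8, P[2] = 0xC, P[3] = 0x5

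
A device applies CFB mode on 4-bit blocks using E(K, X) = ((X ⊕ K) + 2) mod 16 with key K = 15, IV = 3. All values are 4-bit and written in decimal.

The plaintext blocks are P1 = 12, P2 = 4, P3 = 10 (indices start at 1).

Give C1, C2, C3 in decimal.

CFB encryption: C_i = P_i ⊕ E(K, C_{i−1}), with C_{0} = IV.
C1: E(K, 3) = 14; 12 ⊕ 14 = 2.
C2: E(K, 2) = 15; 4 ⊕ 15 = 11.
C3: E(K, 11) = 6; 10 ⊕ 6 = 12.

C1 = 2, C2 = 11, C3 = 12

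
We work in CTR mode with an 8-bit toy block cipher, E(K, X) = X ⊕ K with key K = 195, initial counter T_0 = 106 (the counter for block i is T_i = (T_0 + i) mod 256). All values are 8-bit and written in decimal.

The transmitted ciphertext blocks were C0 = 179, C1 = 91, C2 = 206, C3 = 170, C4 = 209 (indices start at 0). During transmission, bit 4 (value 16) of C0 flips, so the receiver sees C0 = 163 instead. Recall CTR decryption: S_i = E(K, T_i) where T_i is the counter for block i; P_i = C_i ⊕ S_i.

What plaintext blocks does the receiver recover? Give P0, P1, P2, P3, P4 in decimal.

P0 = 10, P1 = 243, P2 = 97, P3 = 4, P4 = 124

Only C0 changed, to 163. In CTR, a change in C_i flips the same bit in P_i only; the keystream is unaffected. Decrypting the received ciphertext:
P0: T = 106, S = E(K, T) = 169; 163 ⊕ 169 = 10.
P1: T = 107, S = E(K, T) = 168; 91 ⊕ 168 = 243.
P2: T = 108, S = E(K, T) = 175; 206 ⊕ 175 = 97.
P3: T = 109, S = E(K, T) = 174; 170 ⊕ 174 = 4.
P4: T = 110, S = E(K, T) = 173; 209 ⊕ 173 = 124.
Blocks that differ from the original plaintext: P0.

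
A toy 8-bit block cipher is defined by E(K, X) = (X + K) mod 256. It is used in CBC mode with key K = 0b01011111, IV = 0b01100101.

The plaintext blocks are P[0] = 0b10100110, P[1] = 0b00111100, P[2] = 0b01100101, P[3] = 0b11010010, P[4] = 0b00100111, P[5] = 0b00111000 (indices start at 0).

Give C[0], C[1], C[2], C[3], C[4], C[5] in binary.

CBC encryption: C_i = E(K, P_i ⊕ C_{i−1}), with C_{−1} = IV.
C[0]: P[0] ⊕ 0b01100101 = 0b11000011; E(K, 0b11000011) = 0b00100010.
C[1]: P[1] ⊕ 0b00100010 = 0b00011110; E(K, 0b00011110) = 0b01111101.
C[2]: P[2] ⊕ 0b01111101 = 0b00011000; E(K, 0b00011000) = 0b01110111.
C[3]: P[3] ⊕ 0b01110111 = 0b10100101; E(K, 0b10100101) = 0b00000100.
C[4]: P[4] ⊕ 0b00000100 = 0b00100011; E(K, 0b00100011) = 0b10000010.
C[5]: P[5] ⊕ 0b10000010 = 0b10111010; E(K, 0b10111010) = 0b00011001.

C[0] = 0b00100010, C[1] = 0b01111101, C[2] = 0b01110111, C[3] = 0b00000100, C[4] = 0b10000010, C[5] = 0b00011001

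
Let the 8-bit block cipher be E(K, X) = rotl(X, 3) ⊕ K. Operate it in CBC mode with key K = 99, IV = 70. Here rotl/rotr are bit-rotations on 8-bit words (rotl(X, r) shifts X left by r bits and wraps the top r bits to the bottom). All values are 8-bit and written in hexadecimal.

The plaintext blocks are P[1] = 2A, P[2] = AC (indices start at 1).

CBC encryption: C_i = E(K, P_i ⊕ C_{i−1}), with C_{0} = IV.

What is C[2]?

C[1]: P[1] ⊕ 70 = 5A; E(K, 5A) = 4B.
C[2]: P[2] ⊕ 4B = E7; E(K, E7) = A6.

C[2] = A6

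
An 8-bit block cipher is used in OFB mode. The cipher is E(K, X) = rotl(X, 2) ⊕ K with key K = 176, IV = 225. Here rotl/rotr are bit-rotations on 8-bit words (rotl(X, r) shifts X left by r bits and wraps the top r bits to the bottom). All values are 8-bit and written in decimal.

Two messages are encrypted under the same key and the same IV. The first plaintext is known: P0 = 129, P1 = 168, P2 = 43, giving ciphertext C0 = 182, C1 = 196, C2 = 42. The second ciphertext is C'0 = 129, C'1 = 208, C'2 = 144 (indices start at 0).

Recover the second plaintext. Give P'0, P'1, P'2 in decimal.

P'0 = 182, P'1 = 188, P'2 = 145

In OFB with a reused IV, both messages share the same keystream S_i, so C_i ⊕ C'_i = P_i ⊕ P'_i and thus P'_i = P_i ⊕ C_i ⊕ C'_i.
P'0: 129 ⊕ 182 ⊕ 129 = 182.
P'1: 168 ⊕ 196 ⊕ 208 = 188.
P'2: 43 ⊕ 42 ⊕ 144 = 145.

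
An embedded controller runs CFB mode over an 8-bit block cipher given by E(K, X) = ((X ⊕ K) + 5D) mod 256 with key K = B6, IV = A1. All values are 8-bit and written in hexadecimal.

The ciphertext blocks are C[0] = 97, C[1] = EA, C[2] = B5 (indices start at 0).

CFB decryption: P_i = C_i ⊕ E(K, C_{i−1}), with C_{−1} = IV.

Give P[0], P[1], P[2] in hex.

P[0] = E3, P[1] = 94, P[2] = 0C

P[0]: E(K, A1) = 74; 97 ⊕ 74 = E3.
P[1]: E(K, 97) = 7E; EA ⊕ 7E = 94.
P[2]: E(K, EA) = B9; B5 ⊕ B9 = 0C.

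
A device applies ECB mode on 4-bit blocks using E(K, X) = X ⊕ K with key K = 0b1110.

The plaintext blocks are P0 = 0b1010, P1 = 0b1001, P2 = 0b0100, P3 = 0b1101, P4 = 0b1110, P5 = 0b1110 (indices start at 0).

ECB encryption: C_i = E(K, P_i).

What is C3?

C3: E(K, 0b1101) = 0b0011.

C3 = 0b0011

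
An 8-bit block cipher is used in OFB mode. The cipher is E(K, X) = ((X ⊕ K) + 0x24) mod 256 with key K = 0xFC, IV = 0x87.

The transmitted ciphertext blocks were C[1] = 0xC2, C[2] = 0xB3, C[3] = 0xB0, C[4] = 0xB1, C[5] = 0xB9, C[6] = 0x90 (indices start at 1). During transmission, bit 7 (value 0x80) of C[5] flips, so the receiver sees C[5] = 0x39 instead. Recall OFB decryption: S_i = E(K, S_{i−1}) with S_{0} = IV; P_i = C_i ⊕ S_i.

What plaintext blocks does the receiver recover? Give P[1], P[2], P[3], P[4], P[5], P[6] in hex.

Only C[5] changed, to 0x39. In OFB, a change in C_i flips the same bit in P_i only; the keystream is unaffected. Decrypting the received ciphertext:
P[1]: S = E(K, 0x87) = 0x9F; 0xC2 ⊕ 0x9F = 0x5D.
P[2]: S = E(K, 0x9F) = 0x87; 0xB3 ⊕ 0x87 = 0x34.
P[3]: S = E(K, 0x87) = 0x9F; 0xB0 ⊕ 0x9F = 0x2F.
P[4]: S = E(K, 0x9F) = 0x87; 0xB1 ⊕ 0x87 = 0x36.
P[5]: S = E(K, 0x87) = 0x9F; 0x39 ⊕ 0x9F = 0xA6.
P[6]: S = E(K, 0x9F) = 0x87; 0x90 ⊕ 0x87 = 0x17.
Blocks that differ from the original plaintext: P[5].

P[1] = 0x5D, P[2] = 0x34, P[3] = 0x2F, P[4] = 0x36, P[5] = 0xA6, P[6] = 0x17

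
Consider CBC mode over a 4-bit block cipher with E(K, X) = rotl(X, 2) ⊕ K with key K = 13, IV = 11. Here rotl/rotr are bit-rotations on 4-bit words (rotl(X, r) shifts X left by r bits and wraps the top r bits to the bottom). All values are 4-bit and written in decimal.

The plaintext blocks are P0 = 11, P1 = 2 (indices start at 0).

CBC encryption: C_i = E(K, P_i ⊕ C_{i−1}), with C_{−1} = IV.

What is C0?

C0 = 13

C0: P0 ⊕ 11 = 0; E(K, 0) = 13.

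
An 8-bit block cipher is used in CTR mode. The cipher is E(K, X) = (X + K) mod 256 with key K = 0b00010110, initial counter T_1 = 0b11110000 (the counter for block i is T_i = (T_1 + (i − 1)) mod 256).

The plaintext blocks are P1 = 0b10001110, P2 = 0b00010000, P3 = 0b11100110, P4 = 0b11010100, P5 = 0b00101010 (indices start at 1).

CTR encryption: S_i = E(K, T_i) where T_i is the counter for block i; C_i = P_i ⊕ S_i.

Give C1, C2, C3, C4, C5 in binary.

C1 = 0b10001000, C2 = 0b00010111, C3 = 0b11101110, C4 = 0b11011101, C5 = 0b00100000

C1: T = 0b11110000, S = E(K, T) = 0b00000110; 0b10001110 ⊕ 0b00000110 = 0b10001000.
C2: T = 0b11110001, S = E(K, T) = 0b00000111; 0b00010000 ⊕ 0b00000111 = 0b00010111.
C3: T = 0b11110010, S = E(K, T) = 0b00001000; 0b11100110 ⊕ 0b00001000 = 0b11101110.
C4: T = 0b11110011, S = E(K, T) = 0b00001001; 0b11010100 ⊕ 0b00001001 = 0b11011101.
C5: T = 0b11110100, S = E(K, T) = 0b00001010; 0b00101010 ⊕ 0b00001010 = 0b00100000.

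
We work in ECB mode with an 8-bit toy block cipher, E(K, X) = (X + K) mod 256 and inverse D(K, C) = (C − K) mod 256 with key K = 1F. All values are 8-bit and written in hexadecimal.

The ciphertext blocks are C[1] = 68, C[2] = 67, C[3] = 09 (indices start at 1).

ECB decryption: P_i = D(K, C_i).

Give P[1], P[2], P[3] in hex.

P[1]: D(K, 68) = 49.
P[2]: D(K, 67) = 48.
P[3]: D(K, 09) = EA.

P[1] = 49, P[2] = 48, P[3] = EA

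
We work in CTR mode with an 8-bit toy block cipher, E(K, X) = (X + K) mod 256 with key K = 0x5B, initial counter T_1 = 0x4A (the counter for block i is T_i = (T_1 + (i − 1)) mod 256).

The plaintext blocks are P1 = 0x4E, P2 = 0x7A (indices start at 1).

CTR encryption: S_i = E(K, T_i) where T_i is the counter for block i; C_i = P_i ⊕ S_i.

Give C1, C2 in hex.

C1: T = 0x4A, S = E(K, T) = 0xA5; 0x4E ⊕ 0xA5 = 0xEB.
C2: T = 0x4B, S = E(K, T) = 0xA6; 0x7A ⊕ 0xA6 = 0xDC.

C1 = 0xEB, C2 = 0xDC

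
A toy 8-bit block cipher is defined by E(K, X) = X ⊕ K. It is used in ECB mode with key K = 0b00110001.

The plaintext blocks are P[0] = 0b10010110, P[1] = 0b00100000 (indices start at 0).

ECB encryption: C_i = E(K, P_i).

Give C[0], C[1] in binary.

C[0] = 0b10100111, C[1] = 0b00010001

C[0]: E(K, 0b10010110) = 0b10100111.
C[1]: E(K, 0b00100000) = 0b00010001.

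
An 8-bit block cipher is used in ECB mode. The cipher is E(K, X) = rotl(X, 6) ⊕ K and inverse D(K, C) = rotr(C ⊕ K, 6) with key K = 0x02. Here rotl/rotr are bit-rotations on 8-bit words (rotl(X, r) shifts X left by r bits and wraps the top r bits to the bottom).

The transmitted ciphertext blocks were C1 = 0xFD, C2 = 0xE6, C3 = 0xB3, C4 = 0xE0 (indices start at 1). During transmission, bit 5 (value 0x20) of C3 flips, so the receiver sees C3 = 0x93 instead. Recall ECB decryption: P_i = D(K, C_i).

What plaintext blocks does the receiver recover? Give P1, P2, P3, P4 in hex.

Only C3 changed, to 0x93. In ECB, a change in C_i affects only P_i. Decrypting the received ciphertext:
P1: D(K, 0xFD) = 0xFF.
P2: D(K, 0xE6) = 0x93.
P3: D(K, 0x93) = 0x46.
P4: D(K, 0xE0) = 0x8B.
Blocks that differ from the original plaintext: P3.

P1 = 0xFF, P2 = 0x93, P3 = 0x46, P4 = 0x8B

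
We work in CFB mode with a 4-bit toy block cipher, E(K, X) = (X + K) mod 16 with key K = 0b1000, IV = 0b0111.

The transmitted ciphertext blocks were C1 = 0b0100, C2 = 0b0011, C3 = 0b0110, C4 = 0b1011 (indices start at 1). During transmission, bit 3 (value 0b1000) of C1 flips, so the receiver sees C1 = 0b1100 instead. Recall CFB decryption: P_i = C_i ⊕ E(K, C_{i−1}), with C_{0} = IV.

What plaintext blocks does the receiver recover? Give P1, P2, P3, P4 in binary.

P1 = 0b0011, P2 = 0b0111, P3 = 0b1101, P4 = 0b0101

Only C1 changed, to 0b1100. In CFB, a change in C_i flips the same bit in P_i and garbles P_{i+1}. Decrypting the received ciphertext:
P1: E(K, 0b0111) = 0b1111; 0b1100 ⊕ 0b1111 = 0b0011.
P2: E(K, 0b1100) = 0b0100; 0b0011 ⊕ 0b0100 = 0b0111.
P3: E(K, 0b0011) = 0b1011; 0b0110 ⊕ 0b1011 = 0b1101.
P4: E(K, 0b0110) = 0b1110; 0b1011 ⊕ 0b1110 = 0b0101.
Blocks that differ from the original plaintext: P1, P2.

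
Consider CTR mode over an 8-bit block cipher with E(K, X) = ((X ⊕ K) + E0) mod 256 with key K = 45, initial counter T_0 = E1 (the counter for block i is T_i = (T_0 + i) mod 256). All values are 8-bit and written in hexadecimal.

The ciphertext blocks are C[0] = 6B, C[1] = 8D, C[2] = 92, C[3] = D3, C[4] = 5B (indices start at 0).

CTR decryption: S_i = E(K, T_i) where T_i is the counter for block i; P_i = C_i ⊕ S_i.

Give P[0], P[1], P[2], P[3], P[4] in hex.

P[0]: T = E1, S = E(K, T) = 84; 6B ⊕ 84 = EF.
P[1]: T = E2, S = E(K, T) = 87; 8D ⊕ 87 = 0A.
P[2]: T = E3, S = E(K, T) = 86; 92 ⊕ 86 = 14.
P[3]: T = E4, S = E(K, T) = 81; D3 ⊕ 81 = 52.
P[4]: T = E5, S = E(K, T) = 80; 5B ⊕ 80 = DB.

P[0] = EF, P[1] = 0A, P[2] = 14, P[3] = 52, P[4] = DB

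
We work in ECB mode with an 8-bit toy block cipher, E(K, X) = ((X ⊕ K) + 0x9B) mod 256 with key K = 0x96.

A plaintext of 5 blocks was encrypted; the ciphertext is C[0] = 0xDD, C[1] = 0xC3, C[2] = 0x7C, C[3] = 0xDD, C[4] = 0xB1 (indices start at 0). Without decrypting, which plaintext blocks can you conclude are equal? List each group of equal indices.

P[0] = P[3]

ECB encrypts each block independently with the same key, so equal ciphertext blocks imply equal plaintext blocks.
C[0] = C[3] = 0xDD, so P[0] = P[3].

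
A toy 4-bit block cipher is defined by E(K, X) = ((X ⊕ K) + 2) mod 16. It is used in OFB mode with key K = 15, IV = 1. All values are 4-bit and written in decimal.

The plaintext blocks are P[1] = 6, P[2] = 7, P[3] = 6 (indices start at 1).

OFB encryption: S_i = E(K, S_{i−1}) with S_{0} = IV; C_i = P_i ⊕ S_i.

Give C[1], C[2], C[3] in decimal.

C[1]: S = E(K, 1) = 0; 6 ⊕ 0 = 6.
C[2]: S = E(K, 0) = 1; 7 ⊕ 1 = 6.
C[3]: S = E(K, 1) = 0; 6 ⊕ 0 = 6.

C[1] = 6, C[2] = 6, C[3] = 6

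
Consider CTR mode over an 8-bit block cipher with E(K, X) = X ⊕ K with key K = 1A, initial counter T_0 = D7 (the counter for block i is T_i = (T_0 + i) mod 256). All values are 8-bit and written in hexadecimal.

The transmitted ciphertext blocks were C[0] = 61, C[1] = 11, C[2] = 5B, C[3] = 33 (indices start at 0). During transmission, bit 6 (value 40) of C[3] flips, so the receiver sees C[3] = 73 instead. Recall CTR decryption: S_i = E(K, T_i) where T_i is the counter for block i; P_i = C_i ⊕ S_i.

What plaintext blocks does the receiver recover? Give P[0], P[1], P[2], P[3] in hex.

Only C[3] changed, to 73. In CTR, a change in C_i flips the same bit in P_i only; the keystream is unaffected. Decrypting the received ciphertext:
P[0]: T = D7, S = E(K, T) = CD; 61 ⊕ CD = AC.
P[1]: T = D8, S = E(K, T) = C2; 11 ⊕ C2 = D3.
P[2]: T = D9, S = E(K, T) = C3; 5B ⊕ C3 = 98.
P[3]: T = DA, S = E(K, T) = C0; 73 ⊕ C0 = B3.
Blocks that differ from the original plaintext: P[3].

P[0] = AC, P[1] = D3, P[2] = 98, P[3] = B3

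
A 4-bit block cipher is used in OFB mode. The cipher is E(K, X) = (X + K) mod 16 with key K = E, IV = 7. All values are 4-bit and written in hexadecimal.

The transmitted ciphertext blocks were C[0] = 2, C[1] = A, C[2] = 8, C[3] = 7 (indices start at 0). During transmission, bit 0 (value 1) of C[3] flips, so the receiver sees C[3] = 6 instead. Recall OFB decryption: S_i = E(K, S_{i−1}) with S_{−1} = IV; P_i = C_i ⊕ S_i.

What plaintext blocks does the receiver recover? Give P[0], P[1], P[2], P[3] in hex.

Only C[3] changed, to 6. In OFB, a change in C_i flips the same bit in P_i only; the keystream is unaffected. Decrypting the received ciphertext:
P[0]: S = E(K, 7) = 5; 2 ⊕ 5 = 7.
P[1]: S = E(K, 5) = 3; A ⊕ 3 = 9.
P[2]: S = E(K, 3) = 1; 8 ⊕ 1 = 9.
P[3]: S = E(K, 1) = F; 6 ⊕ F = 9.
Blocks that differ from the original plaintext: P[3].

P[0] = 7, P[1] = 9, P[2] = 9, P[3] = 9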